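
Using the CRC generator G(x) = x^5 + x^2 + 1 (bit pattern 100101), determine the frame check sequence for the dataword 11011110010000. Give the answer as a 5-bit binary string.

Append 5 zeros: 1101111001000000000. Divide by 100101 (XOR where the leading bit is 1):
  pos 0: 110111 XOR 100101 = 010010
  pos 1: 100101 XOR 100101 = 000000
  pos 9: 100000 XOR 100101 = 000101
  pos 12: 101000 XOR 100101 = 001101
Remainder (last 5 bits) = 11010. This is the CRC / FCS.

11010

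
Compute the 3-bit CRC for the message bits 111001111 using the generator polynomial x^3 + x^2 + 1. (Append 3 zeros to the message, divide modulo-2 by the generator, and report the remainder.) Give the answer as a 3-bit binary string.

Append 3 zeros: 111001111000. Divide by 1101 (XOR where the leading bit is 1):
  pos 0: 1110 XOR 1101 = 0011
  pos 2: 1101 XOR 1101 = 0000
  pos 6: 1110 XOR 1101 = 0011
  pos 8: 1100 XOR 1101 = 0001
Remainder (last 3 bits) = 001. This is the CRC / FCS.

001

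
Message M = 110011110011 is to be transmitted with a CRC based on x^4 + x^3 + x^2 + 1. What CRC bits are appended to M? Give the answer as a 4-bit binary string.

1010

Append 4 zeros: 1100111100110000. Divide by 11101 (XOR where the leading bit is 1):
  pos 0: 11001 XOR 11101 = 00100
  pos 2: 10011 XOR 11101 = 01110
  pos 3: 11101 XOR 11101 = 00000
  pos 10: 11000 XOR 11101 = 00101
Remainder (last 4 bits) = 1010. This is the CRC / FCS.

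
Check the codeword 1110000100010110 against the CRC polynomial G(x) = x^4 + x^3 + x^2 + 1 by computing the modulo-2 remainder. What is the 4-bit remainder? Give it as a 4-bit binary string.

Modulo-2 division of 1110000100010110 by 11101:
  pos 0: 11100 XOR 11101 = 00001
  pos 4: 10010 XOR 11101 = 01111
  pos 5: 11110 XOR 11101 = 00011
  pos 8: 11010 XOR 11101 = 00111
  pos 10: 11111 XOR 11101 = 00010
Remainder = 0100 (nonzero — an error is detected).

0100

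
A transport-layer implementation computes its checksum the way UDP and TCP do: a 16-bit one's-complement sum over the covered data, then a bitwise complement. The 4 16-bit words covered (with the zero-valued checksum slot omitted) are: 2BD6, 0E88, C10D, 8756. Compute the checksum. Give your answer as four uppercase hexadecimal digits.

One's-complement addition (fold any carry out of bit 15 back into bit 0):
  0x2BD6 + 0x0E88 = 0x03A5E
  0x3A5E + 0xC10D = 0x0FB6B
  0xFB6B + 0x8756 = 0x182C1 → wrap carry → 0x82C2
One's-complement sum = 0x82C2.
Checksum = ~0x82C2 & 0xFFFF = 0x7D3D.

7D3D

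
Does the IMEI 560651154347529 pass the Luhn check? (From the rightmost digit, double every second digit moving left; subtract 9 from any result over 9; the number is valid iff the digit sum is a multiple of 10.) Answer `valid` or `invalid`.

From the right, keep odd positions and double even positions (subtract 9 from any doubled value over 9):
  doubled (positions 2,4,...): 4 5 6 1 2 3 3 → sum 24
  kept (positions 1,3,...): 9 5 4 4 1 5 0 5 → sum 33
Total = 57.
57 mod 10 = 7, so the number is invalid.

invalid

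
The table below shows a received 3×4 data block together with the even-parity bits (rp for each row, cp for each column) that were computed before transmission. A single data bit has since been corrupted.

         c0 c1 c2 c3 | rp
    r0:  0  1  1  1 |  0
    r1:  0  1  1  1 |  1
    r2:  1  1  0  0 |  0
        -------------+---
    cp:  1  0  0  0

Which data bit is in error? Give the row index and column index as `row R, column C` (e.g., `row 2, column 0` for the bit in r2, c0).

row 0, column 1

Recompute each row's even parity and compare to rp:
  r0: data parity 1, sent rp 0 → mismatch
  r1: data parity 1, sent rp 1 → ok
  r2: data parity 0, sent rp 0 → ok
Recompute each column's even parity and compare to cp:
  c0: data parity 1, sent cp 1 → ok
  c1: data parity 1, sent cp 0 → mismatch
  c2: data parity 0, sent cp 0 → ok
  c3: data parity 0, sent cp 0 → ok
Exactly one row (r0) and one column (c1) fail → the flipped bit is at their intersection.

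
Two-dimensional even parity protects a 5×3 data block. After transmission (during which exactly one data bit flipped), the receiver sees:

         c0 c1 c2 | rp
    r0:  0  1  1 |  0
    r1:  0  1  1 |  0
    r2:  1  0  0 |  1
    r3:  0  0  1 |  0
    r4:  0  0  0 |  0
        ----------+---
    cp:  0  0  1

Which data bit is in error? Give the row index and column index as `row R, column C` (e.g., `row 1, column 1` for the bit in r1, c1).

Recompute each row's even parity and compare to rp:
  r0: data parity 0, sent rp 0 → ok
  r1: data parity 0, sent rp 0 → ok
  r2: data parity 1, sent rp 1 → ok
  r3: data parity 1, sent rp 0 → mismatch
  r4: data parity 0, sent rp 0 → ok
Recompute each column's even parity and compare to cp:
  c0: data parity 1, sent cp 0 → mismatch
  c1: data parity 0, sent cp 0 → ok
  c2: data parity 1, sent cp 1 → ok
Exactly one row (r3) and one column (c0) fail → the flipped bit is at their intersection.

row 3, column 0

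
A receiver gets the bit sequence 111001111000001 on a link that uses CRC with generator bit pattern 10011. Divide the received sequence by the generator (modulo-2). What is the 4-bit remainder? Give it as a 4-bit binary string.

0010

Modulo-2 division of 111001111000001 by 10011:
  pos 0: 11100 XOR 10011 = 01111
  pos 1: 11111 XOR 10011 = 01100
  pos 2: 11001 XOR 10011 = 01010
  pos 3: 10101 XOR 10011 = 00110
  pos 5: 11010 XOR 10011 = 01001
  pos 6: 10010 XOR 10011 = 00001
  pos 10: 10001 XOR 10011 = 00010
Remainder = 0010 (nonzero — an error is detected).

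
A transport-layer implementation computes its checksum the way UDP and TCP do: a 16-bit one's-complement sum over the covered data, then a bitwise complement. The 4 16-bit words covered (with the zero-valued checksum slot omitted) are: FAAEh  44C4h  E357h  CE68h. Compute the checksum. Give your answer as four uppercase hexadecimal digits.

0ECC

One's-complement addition (fold any carry out of bit 15 back into bit 0):
  0xFAAE + 0x44C4 = 0x13F72 → wrap carry → 0x3F73
  0x3F73 + 0xE357 = 0x122CA → wrap carry → 0x22CB
  0x22CB + 0xCE68 = 0x0F133
One's-complement sum = 0xF133.
Checksum = ~0xF133 & 0xFFFF = 0x0ECC.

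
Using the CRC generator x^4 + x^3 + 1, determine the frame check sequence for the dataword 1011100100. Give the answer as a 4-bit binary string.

1011

Append 4 zeros: 10111001000000. Divide by 11001 (XOR where the leading bit is 1):
  pos 0: 10111 XOR 11001 = 01110
  pos 1: 11100 XOR 11001 = 00101
  pos 3: 10101 XOR 11001 = 01100
  pos 4: 11000 XOR 11001 = 00001
  pos 8: 10000 XOR 11001 = 01001
  pos 9: 10010 XOR 11001 = 01011
Remainder (last 4 bits) = 1011. This is the CRC / FCS.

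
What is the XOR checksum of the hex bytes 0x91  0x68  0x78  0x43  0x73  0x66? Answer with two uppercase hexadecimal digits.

D7

XOR the bytes together:
  start with 0x91
  0x91 ⊕ 0x68 = 0xF9
  0xF9 ⊕ 0x78 = 0x81
  0x81 ⊕ 0x43 = 0xC2
  0xC2 ⊕ 0x73 = 0xB1
  0xB1 ⊕ 0x66 = 0xD7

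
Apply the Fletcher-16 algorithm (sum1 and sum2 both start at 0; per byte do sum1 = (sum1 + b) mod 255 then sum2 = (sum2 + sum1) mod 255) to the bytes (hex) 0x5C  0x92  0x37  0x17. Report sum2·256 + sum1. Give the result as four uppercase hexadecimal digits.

AE3D

Running sums (mod 255):
  after byte 0 (0x5C): sum1=92, sum2=92
  after byte 1 (0x92): sum1=238, sum2=75
  after byte 2 (0x37): sum1=38, sum2=113
  after byte 3 (0x17): sum1=61, sum2=174
Checksum = sum2·256 + sum1 = 174·256 + 61 = 44605 = 0xAE3D.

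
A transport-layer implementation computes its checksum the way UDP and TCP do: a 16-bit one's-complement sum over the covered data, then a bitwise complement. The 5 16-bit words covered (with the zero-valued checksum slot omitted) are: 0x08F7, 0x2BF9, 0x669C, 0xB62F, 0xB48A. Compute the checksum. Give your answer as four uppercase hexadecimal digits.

One's-complement addition (fold any carry out of bit 15 back into bit 0):
  0x08F7 + 0x2BF9 = 0x034F0
  0x34F0 + 0x669C = 0x09B8C
  0x9B8C + 0xB62F = 0x151BB → wrap carry → 0x51BC
  0x51BC + 0xB48A = 0x10646 → wrap carry → 0x0647
One's-complement sum = 0x0647.
Checksum = ~0x0647 & 0xFFFF = 0xF9B8.

F9B8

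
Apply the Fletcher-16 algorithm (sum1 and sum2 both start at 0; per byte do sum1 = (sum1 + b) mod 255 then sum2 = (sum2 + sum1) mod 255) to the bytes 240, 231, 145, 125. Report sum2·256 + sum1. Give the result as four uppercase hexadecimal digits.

1CE7

Running sums (mod 255):
  after byte 0 (240): sum1=240, sum2=240
  after byte 1 (231): sum1=216, sum2=201
  after byte 2 (145): sum1=106, sum2=52
  after byte 3 (125): sum1=231, sum2=28
Checksum = sum2·256 + sum1 = 28·256 + 231 = 7399 = 0x1CE7.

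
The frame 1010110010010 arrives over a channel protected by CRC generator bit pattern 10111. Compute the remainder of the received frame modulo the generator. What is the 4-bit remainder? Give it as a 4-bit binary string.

Modulo-2 division of 1010110010010 by 10111:
  pos 0: 10101 XOR 10111 = 00010
  pos 3: 10100 XOR 10111 = 00011
  pos 6: 11100 XOR 10111 = 01011
  pos 7: 10111 XOR 10111 = 00000
Remainder = 0000 (zero — the frame passes the CRC check).

0000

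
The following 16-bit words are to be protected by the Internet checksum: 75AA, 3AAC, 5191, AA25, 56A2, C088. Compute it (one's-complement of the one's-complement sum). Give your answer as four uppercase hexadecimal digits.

3CC7

One's-complement addition (fold any carry out of bit 15 back into bit 0):
  0x75AA + 0x3AAC = 0x0B056
  0xB056 + 0x5191 = 0x101E7 → wrap carry → 0x01E8
  0x01E8 + 0xAA25 = 0x0AC0D
  0xAC0D + 0x56A2 = 0x102AF → wrap carry → 0x02B0
  0x02B0 + 0xC088 = 0x0C338
One's-complement sum = 0xC338.
Checksum = ~0xC338 & 0xFFFF = 0x3CC7.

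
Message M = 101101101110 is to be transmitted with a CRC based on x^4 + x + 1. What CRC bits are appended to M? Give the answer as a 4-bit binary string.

1111

Append 4 zeros: 1011011011100000. Divide by 10011 (XOR where the leading bit is 1):
  pos 0: 10110 XOR 10011 = 00101
  pos 2: 10111 XOR 10011 = 00100
  pos 4: 10001 XOR 10011 = 00010
  pos 7: 10110 XOR 10011 = 00101
  pos 9: 10100 XOR 10011 = 00111
  pos 11: 11100 XOR 10011 = 01111
Remainder (last 4 bits) = 1111. This is the CRC / FCS.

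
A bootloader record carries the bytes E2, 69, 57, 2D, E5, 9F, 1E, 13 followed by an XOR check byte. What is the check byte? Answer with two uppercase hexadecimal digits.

86

XOR the bytes together:
  start with 0xE2
  0xE2 ⊕ 0x69 = 0x8B
  0x8B ⊕ 0x57 = 0xDC
  0xDC ⊕ 0x2D = 0xF1
  0xF1 ⊕ 0xE5 = 0x14
  0x14 ⊕ 0x9F = 0x8B
  0x8B ⊕ 0x1E = 0x95
  0x95 ⊕ 0x13 = 0x86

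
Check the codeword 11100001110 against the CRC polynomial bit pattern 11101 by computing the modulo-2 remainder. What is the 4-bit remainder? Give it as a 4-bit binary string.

0000

Modulo-2 division of 11100001110 by 11101:
  pos 0: 11100 XOR 11101 = 00001
  pos 4: 10011 XOR 11101 = 01110
  pos 5: 11101 XOR 11101 = 00000
Remainder = 0000 (zero — the frame passes the CRC check).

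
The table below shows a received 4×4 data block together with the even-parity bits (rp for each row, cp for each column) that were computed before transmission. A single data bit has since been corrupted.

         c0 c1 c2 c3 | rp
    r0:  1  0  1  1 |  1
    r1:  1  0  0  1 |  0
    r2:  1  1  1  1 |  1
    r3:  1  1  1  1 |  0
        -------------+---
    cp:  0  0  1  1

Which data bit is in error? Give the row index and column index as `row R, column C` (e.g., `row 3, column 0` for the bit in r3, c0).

Recompute each row's even parity and compare to rp:
  r0: data parity 1, sent rp 1 → ok
  r1: data parity 0, sent rp 0 → ok
  r2: data parity 0, sent rp 1 → mismatch
  r3: data parity 0, sent rp 0 → ok
Recompute each column's even parity and compare to cp:
  c0: data parity 0, sent cp 0 → ok
  c1: data parity 0, sent cp 0 → ok
  c2: data parity 1, sent cp 1 → ok
  c3: data parity 0, sent cp 1 → mismatch
Exactly one row (r2) and one column (c3) fail → the flipped bit is at their intersection.

row 2, column 3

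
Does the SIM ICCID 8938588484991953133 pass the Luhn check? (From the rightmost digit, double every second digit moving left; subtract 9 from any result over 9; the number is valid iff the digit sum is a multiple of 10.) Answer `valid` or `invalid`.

From the right, keep odd positions and double even positions (subtract 9 from any doubled value over 9):
  doubled (positions 2,4,...): 6 6 9 9 8 8 7 7 9 → sum 69
  kept (positions 1,3,...): 3 1 5 1 9 8 8 5 3 8 → sum 51
Total = 120.
120 mod 10 = 0, so the number is valid.

valid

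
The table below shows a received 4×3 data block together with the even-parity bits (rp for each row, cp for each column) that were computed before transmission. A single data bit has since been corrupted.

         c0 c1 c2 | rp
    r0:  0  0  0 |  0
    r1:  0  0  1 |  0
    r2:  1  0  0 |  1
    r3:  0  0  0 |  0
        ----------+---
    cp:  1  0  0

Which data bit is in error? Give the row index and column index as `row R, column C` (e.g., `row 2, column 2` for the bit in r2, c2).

row 1, column 2

Recompute each row's even parity and compare to rp:
  r0: data parity 0, sent rp 0 → ok
  r1: data parity 1, sent rp 0 → mismatch
  r2: data parity 1, sent rp 1 → ok
  r3: data parity 0, sent rp 0 → ok
Recompute each column's even parity and compare to cp:
  c0: data parity 1, sent cp 1 → ok
  c1: data parity 0, sent cp 0 → ok
  c2: data parity 1, sent cp 0 → mismatch
Exactly one row (r1) and one column (c2) fail → the flipped bit is at their intersection.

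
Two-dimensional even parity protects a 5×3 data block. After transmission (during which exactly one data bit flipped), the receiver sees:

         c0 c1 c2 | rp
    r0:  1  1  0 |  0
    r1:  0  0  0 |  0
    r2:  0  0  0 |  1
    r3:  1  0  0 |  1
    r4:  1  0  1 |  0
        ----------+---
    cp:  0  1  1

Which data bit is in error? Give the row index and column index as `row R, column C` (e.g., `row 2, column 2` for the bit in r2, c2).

Recompute each row's even parity and compare to rp:
  r0: data parity 0, sent rp 0 → ok
  r1: data parity 0, sent rp 0 → ok
  r2: data parity 0, sent rp 1 → mismatch
  r3: data parity 1, sent rp 1 → ok
  r4: data parity 0, sent rp 0 → ok
Recompute each column's even parity and compare to cp:
  c0: data parity 1, sent cp 0 → mismatch
  c1: data parity 1, sent cp 1 → ok
  c2: data parity 1, sent cp 1 → ok
Exactly one row (r2) and one column (c0) fail → the flipped bit is at their intersection.

row 2, column 0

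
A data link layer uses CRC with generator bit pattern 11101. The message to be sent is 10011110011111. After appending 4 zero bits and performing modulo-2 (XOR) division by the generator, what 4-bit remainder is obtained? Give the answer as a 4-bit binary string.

1010

Append 4 zeros: 100111100111110000. Divide by 11101 (XOR where the leading bit is 1):
  pos 0: 10011 XOR 11101 = 01110
  pos 1: 11101 XOR 11101 = 00000
  pos 6: 10011 XOR 11101 = 01110
  pos 7: 11101 XOR 11101 = 00000
  pos 12: 11000 XOR 11101 = 00101
Remainder (last 4 bits) = 1010. This is the CRC / FCS.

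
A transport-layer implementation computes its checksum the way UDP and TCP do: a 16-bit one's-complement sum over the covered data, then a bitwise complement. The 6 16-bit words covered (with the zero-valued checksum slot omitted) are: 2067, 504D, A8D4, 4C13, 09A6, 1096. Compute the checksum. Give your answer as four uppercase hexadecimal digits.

One's-complement addition (fold any carry out of bit 15 back into bit 0):
  0x2067 + 0x504D = 0x070B4
  0x70B4 + 0xA8D4 = 0x11988 → wrap carry → 0x1989
  0x1989 + 0x4C13 = 0x0659C
  0x659C + 0x09A6 = 0x06F42
  0x6F42 + 0x1096 = 0x07FD8
One's-complement sum = 0x7FD8.
Checksum = ~0x7FD8 & 0xFFFF = 0x8027.

8027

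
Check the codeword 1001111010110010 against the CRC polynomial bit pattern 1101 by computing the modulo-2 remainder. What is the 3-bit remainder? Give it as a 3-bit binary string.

000

Modulo-2 division of 1001111010110010 by 1101:
  pos 0: 1001 XOR 1101 = 0100
  pos 1: 1001 XOR 1101 = 0100
  pos 2: 1001 XOR 1101 = 0100
  pos 3: 1001 XOR 1101 = 0100
  pos 4: 1000 XOR 1101 = 0101
  pos 5: 1011 XOR 1101 = 0110
  pos 6: 1100 XOR 1101 = 0001
  pos 9: 1110 XOR 1101 = 0011
  pos 11: 1101 XOR 1101 = 0000
Remainder = 000 (zero — the frame passes the CRC check).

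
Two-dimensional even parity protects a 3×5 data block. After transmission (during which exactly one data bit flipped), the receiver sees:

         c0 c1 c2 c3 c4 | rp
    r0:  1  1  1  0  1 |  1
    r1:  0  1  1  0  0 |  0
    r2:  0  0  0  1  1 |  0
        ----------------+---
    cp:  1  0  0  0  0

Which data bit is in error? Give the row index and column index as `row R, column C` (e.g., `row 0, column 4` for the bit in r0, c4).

row 0, column 3

Recompute each row's even parity and compare to rp:
  r0: data parity 0, sent rp 1 → mismatch
  r1: data parity 0, sent rp 0 → ok
  r2: data parity 0, sent rp 0 → ok
Recompute each column's even parity and compare to cp:
  c0: data parity 1, sent cp 1 → ok
  c1: data parity 0, sent cp 0 → ok
  c2: data parity 0, sent cp 0 → ok
  c3: data parity 1, sent cp 0 → mismatch
  c4: data parity 0, sent cp 0 → ok
Exactly one row (r0) and one column (c3) fail → the flipped bit is at their intersection.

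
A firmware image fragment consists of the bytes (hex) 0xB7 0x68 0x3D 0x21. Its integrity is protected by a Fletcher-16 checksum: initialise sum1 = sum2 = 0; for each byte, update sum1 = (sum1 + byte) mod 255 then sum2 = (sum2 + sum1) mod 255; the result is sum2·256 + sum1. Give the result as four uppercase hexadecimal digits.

B37E

Running sums (mod 255):
  after byte 0 (0xB7): sum1=183, sum2=183
  after byte 1 (0x68): sum1=32, sum2=215
  after byte 2 (0x3D): sum1=93, sum2=53
  after byte 3 (0x21): sum1=126, sum2=179
Checksum = sum2·256 + sum1 = 179·256 + 126 = 45950 = 0xB37E.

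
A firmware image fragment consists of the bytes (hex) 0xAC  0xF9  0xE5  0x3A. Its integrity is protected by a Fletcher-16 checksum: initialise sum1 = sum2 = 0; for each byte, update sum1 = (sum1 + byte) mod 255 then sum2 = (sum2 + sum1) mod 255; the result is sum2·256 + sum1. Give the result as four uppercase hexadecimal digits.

Running sums (mod 255):
  after byte 0 (0xAC): sum1=172, sum2=172
  after byte 1 (0xF9): sum1=166, sum2=83
  after byte 2 (0xE5): sum1=140, sum2=223
  after byte 3 (0x3A): sum1=198, sum2=166
Checksum = sum2·256 + sum1 = 166·256 + 198 = 42694 = 0xA6C6.

A6C6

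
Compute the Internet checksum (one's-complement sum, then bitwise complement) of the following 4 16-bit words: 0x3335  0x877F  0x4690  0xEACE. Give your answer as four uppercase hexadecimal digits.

13EC

One's-complement addition (fold any carry out of bit 15 back into bit 0):
  0x3335 + 0x877F = 0x0BAB4
  0xBAB4 + 0x4690 = 0x10144 → wrap carry → 0x0145
  0x0145 + 0xEACE = 0x0EC13
One's-complement sum = 0xEC13.
Checksum = ~0xEC13 & 0xFFFF = 0x13EC.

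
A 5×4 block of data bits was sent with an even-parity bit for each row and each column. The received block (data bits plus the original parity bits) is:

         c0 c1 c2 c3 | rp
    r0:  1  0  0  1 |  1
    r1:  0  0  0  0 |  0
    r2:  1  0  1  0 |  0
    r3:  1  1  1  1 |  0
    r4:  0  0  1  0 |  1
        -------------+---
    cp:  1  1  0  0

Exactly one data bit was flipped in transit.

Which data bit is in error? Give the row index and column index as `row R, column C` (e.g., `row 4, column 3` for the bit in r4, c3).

Recompute each row's even parity and compare to rp:
  r0: data parity 0, sent rp 1 → mismatch
  r1: data parity 0, sent rp 0 → ok
  r2: data parity 0, sent rp 0 → ok
  r3: data parity 0, sent rp 0 → ok
  r4: data parity 1, sent rp 1 → ok
Recompute each column's even parity and compare to cp:
  c0: data parity 1, sent cp 1 → ok
  c1: data parity 1, sent cp 1 → ok
  c2: data parity 1, sent cp 0 → mismatch
  c3: data parity 0, sent cp 0 → ok
Exactly one row (r0) and one column (c2) fail → the flipped bit is at their intersection.

row 0, column 2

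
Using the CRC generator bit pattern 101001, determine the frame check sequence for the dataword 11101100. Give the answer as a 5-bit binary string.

10101

Append 5 zeros: 1110110000000. Divide by 101001 (XOR where the leading bit is 1):
  pos 0: 111011 XOR 101001 = 010010
  pos 1: 100100 XOR 101001 = 001101
  pos 3: 110100 XOR 101001 = 011101
  pos 4: 111010 XOR 101001 = 010011
  pos 5: 100110 XOR 101001 = 001111
  pos 7: 111100 XOR 101001 = 010101
Remainder (last 5 bits) = 10101. This is the CRC / FCS.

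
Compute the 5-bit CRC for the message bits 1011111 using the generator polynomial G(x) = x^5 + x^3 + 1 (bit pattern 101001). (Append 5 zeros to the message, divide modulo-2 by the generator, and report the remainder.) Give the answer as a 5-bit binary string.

Append 5 zeros: 101111100000. Divide by 101001 (XOR where the leading bit is 1):
  pos 0: 101111 XOR 101001 = 000110
  pos 3: 110100 XOR 101001 = 011101
  pos 4: 111010 XOR 101001 = 010011
  pos 5: 100110 XOR 101001 = 001111
Remainder (last 5 bits) = 11110. This is the CRC / FCS.

11110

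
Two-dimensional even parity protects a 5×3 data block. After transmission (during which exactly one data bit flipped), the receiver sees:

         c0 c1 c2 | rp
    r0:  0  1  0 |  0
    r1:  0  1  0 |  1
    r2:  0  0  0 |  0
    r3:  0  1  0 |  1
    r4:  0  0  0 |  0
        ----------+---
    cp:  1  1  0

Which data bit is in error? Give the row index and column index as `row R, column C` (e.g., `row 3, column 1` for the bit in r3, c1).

row 0, column 0

Recompute each row's even parity and compare to rp:
  r0: data parity 1, sent rp 0 → mismatch
  r1: data parity 1, sent rp 1 → ok
  r2: data parity 0, sent rp 0 → ok
  r3: data parity 1, sent rp 1 → ok
  r4: data parity 0, sent rp 0 → ok
Recompute each column's even parity and compare to cp:
  c0: data parity 0, sent cp 1 → mismatch
  c1: data parity 1, sent cp 1 → ok
  c2: data parity 0, sent cp 0 → ok
Exactly one row (r0) and one column (c0) fail → the flipped bit is at their intersection.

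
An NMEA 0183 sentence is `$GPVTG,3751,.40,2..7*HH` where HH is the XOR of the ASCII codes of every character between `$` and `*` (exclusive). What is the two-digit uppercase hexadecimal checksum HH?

XOR the ASCII codes of the payload characters:
  'G' = 0x47 → acc = 0x47
  'P' = 0x50 → acc = 0x17
  'V' = 0x56 → acc = 0x41
  'T' = 0x54 → acc = 0x15
  'G' = 0x47 → acc = 0x52
  ',' = 0x2C → acc = 0x7E
  '3' = 0x33 → acc = 0x4D
  '7' = 0x37 → acc = 0x7A
  '5' = 0x35 → acc = 0x4F
  '1' = 0x31 → acc = 0x7E
  ',' = 0x2C → acc = 0x52
  '.' = 0x2E → acc = 0x7C
  '4' = 0x34 → acc = 0x48
  '0' = 0x30 → acc = 0x78
  ',' = 0x2C → acc = 0x54
  '2' = 0x32 → acc = 0x66
  '.' = 0x2E → acc = 0x48
  '.' = 0x2E → acc = 0x66
  '7' = 0x37 → acc = 0x51
Checksum = 0x51.

51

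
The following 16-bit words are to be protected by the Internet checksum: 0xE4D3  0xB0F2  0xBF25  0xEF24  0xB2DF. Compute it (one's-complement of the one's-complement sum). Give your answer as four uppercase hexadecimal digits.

090F

One's-complement addition (fold any carry out of bit 15 back into bit 0):
  0xE4D3 + 0xB0F2 = 0x195C5 → wrap carry → 0x95C6
  0x95C6 + 0xBF25 = 0x154EB → wrap carry → 0x54EC
  0x54EC + 0xEF24 = 0x14410 → wrap carry → 0x4411
  0x4411 + 0xB2DF = 0x0F6F0
One's-complement sum = 0xF6F0.
Checksum = ~0xF6F0 & 0xFFFF = 0x090F.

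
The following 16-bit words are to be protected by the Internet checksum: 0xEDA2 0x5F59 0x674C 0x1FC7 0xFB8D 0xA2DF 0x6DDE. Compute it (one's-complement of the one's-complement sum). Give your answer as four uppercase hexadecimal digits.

1FA4

One's-complement addition (fold any carry out of bit 15 back into bit 0):
  0xEDA2 + 0x5F59 = 0x14CFB → wrap carry → 0x4CFC
  0x4CFC + 0x674C = 0x0B448
  0xB448 + 0x1FC7 = 0x0D40F
  0xD40F + 0xFB8D = 0x1CF9C → wrap carry → 0xCF9D
  0xCF9D + 0xA2DF = 0x1727C → wrap carry → 0x727D
  0x727D + 0x6DDE = 0x0E05B
One's-complement sum = 0xE05B.
Checksum = ~0xE05B & 0xFFFF = 0x1FA4.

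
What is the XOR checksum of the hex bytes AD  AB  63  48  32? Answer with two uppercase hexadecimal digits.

XOR the bytes together:
  start with 0xAD
  0xAD ⊕ 0xAB = 0x06
  0x06 ⊕ 0x63 = 0x65
  0x65 ⊕ 0x48 = 0x2D
  0x2D ⊕ 0x32 = 0x1F

1F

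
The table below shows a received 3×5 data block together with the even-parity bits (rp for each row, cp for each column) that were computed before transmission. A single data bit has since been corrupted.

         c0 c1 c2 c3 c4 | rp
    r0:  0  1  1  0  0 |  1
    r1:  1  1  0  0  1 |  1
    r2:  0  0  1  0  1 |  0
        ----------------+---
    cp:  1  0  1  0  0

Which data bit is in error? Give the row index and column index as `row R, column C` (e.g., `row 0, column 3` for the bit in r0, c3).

row 0, column 2

Recompute each row's even parity and compare to rp:
  r0: data parity 0, sent rp 1 → mismatch
  r1: data parity 1, sent rp 1 → ok
  r2: data parity 0, sent rp 0 → ok
Recompute each column's even parity and compare to cp:
  c0: data parity 1, sent cp 1 → ok
  c1: data parity 0, sent cp 0 → ok
  c2: data parity 0, sent cp 1 → mismatch
  c3: data parity 0, sent cp 0 → ok
  c4: data parity 0, sent cp 0 → ok
Exactly one row (r0) and one column (c2) fail → the flipped bit is at their intersection.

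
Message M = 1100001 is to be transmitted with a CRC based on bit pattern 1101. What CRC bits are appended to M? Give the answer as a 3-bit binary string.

Append 3 zeros: 1100001000. Divide by 1101 (XOR where the leading bit is 1):
  pos 0: 1100 XOR 1101 = 0001
  pos 3: 1001 XOR 1101 = 0100
  pos 4: 1000 XOR 1101 = 0101
  pos 5: 1010 XOR 1101 = 0111
  pos 6: 1110 XOR 1101 = 0011
Remainder (last 3 bits) = 011. This is the CRC / FCS.

011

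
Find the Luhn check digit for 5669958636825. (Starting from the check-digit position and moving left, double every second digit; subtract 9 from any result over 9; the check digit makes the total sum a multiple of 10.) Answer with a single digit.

Partial digits right→left: 5 2 8 6 3 6 8 5 9 9 6 6 5
Double every second digit counting from the check-digit position (so the 1st, 3rd, 5th, ... of the partial from the right).
  doubled (with −9 where >9): 1 7 6 7 9 3 1 → sum 34
  kept as-is: 2 6 6 5 9 6 → sum 34
Total = 34 + 34 = 68.
Check digit = (10 − (68 mod 10)) mod 10 = 2.

2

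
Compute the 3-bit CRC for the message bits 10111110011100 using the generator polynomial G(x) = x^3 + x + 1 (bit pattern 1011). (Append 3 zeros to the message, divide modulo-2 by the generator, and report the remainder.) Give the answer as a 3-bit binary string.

Append 3 zeros: 10111110011100000. Divide by 1011 (XOR where the leading bit is 1):
  pos 0: 1011 XOR 1011 = 0000
  pos 4: 1110 XOR 1011 = 0101
  pos 5: 1010 XOR 1011 = 0001
  pos 8: 1111 XOR 1011 = 0100
  pos 9: 1000 XOR 1011 = 0011
  pos 11: 1100 XOR 1011 = 0111
  pos 12: 1110 XOR 1011 = 0101
  pos 13: 1010 XOR 1011 = 0001
Remainder (last 3 bits) = 001. This is the CRC / FCS.

001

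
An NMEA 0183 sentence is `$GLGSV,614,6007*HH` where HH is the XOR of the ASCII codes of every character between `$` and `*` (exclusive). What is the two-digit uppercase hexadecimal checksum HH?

XOR the ASCII codes of the payload characters:
  'G' = 0x47 → acc = 0x47
  'L' = 0x4C → acc = 0x0B
  'G' = 0x47 → acc = 0x4C
  'S' = 0x53 → acc = 0x1F
  'V' = 0x56 → acc = 0x49
  ',' = 0x2C → acc = 0x65
  '6' = 0x36 → acc = 0x53
  '1' = 0x31 → acc = 0x62
  '4' = 0x34 → acc = 0x56
  ',' = 0x2C → acc = 0x7A
  '6' = 0x36 → acc = 0x4C
  '0' = 0x30 → acc = 0x7C
  '0' = 0x30 → acc = 0x4C
  '7' = 0x37 → acc = 0x7B
Checksum = 0x7B.

7B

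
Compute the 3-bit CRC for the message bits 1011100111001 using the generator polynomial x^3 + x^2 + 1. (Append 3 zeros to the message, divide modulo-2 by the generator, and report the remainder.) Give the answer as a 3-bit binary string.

000

Append 3 zeros: 1011100111001000. Divide by 1101 (XOR where the leading bit is 1):
  pos 0: 1011 XOR 1101 = 0110
  pos 1: 1101 XOR 1101 = 0000
  pos 7: 1110 XOR 1101 = 0011
  pos 9: 1101 XOR 1101 = 0000
Remainder (last 3 bits) = 000. This is the CRC / FCS.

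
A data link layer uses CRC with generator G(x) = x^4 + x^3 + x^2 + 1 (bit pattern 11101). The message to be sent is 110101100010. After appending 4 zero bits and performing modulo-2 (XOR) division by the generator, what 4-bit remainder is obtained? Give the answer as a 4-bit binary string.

Append 4 zeros: 1101011000100000. Divide by 11101 (XOR where the leading bit is 1):
  pos 0: 11010 XOR 11101 = 00111
  pos 2: 11111 XOR 11101 = 00010
  pos 5: 10000 XOR 11101 = 01101
  pos 6: 11011 XOR 11101 = 00110
  pos 8: 11000 XOR 11101 = 00101
  pos 10: 10100 XOR 11101 = 01001
  pos 11: 10010 XOR 11101 = 01111
Remainder (last 4 bits) = 1111. This is the CRC / FCS.

1111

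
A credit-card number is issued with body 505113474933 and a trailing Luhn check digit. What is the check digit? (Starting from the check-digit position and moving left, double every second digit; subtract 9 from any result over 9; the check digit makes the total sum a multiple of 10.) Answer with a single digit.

0

Partial digits right→left: 3 3 9 4 7 4 3 1 1 5 0 5
Double every second digit counting from the check-digit position (so the 1st, 3rd, 5th, ... of the partial from the right).
  doubled (with −9 where >9): 6 9 5 6 2 0 → sum 28
  kept as-is: 3 4 4 1 5 5 → sum 22
Total = 28 + 22 = 50.
Check digit = (10 − (50 mod 10)) mod 10 = 0.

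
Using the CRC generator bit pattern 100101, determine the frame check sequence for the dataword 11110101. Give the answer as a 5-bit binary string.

Append 5 zeros: 1111010100000. Divide by 100101 (XOR where the leading bit is 1):
  pos 0: 111101 XOR 100101 = 011000
  pos 1: 110000 XOR 100101 = 010101
  pos 2: 101011 XOR 100101 = 001110
  pos 4: 111000 XOR 100101 = 011101
  pos 5: 111010 XOR 100101 = 011111
  pos 6: 111110 XOR 100101 = 011011
  pos 7: 110110 XOR 100101 = 010011
Remainder (last 5 bits) = 10011. This is the CRC / FCS.

10011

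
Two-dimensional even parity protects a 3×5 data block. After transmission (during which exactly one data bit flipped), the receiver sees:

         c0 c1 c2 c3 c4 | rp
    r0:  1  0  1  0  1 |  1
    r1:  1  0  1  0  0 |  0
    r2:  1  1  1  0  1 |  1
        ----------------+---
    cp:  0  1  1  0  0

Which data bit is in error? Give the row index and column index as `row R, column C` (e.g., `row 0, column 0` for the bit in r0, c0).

row 2, column 0

Recompute each row's even parity and compare to rp:
  r0: data parity 1, sent rp 1 → ok
  r1: data parity 0, sent rp 0 → ok
  r2: data parity 0, sent rp 1 → mismatch
Recompute each column's even parity and compare to cp:
  c0: data parity 1, sent cp 0 → mismatch
  c1: data parity 1, sent cp 1 → ok
  c2: data parity 1, sent cp 1 → ok
  c3: data parity 0, sent cp 0 → ok
  c4: data parity 0, sent cp 0 → ok
Exactly one row (r2) and one column (c0) fail → the flipped bit is at their intersection.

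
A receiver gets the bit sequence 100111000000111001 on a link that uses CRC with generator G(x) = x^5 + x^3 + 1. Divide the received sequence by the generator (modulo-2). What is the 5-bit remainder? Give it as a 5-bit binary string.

Modulo-2 division of 100111000000111001 by 101001:
  pos 0: 100111 XOR 101001 = 001110
  pos 2: 111000 XOR 101001 = 010001
  pos 3: 100010 XOR 101001 = 001011
  pos 5: 101100 XOR 101001 = 000101
  pos 8: 101011 XOR 101001 = 000010
  pos 12: 101001 XOR 101001 = 000000
Remainder = 00000 (zero — the frame passes the CRC check).

00000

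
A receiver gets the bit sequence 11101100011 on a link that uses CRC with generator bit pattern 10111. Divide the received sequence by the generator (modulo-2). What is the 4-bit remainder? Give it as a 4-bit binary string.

1000

Modulo-2 division of 11101100011 by 10111:
  pos 0: 11101 XOR 10111 = 01010
  pos 1: 10101 XOR 10111 = 00010
  pos 4: 10000 XOR 10111 = 00111
  pos 6: 11111 XOR 10111 = 01000
Remainder = 1000 (nonzero — an error is detected).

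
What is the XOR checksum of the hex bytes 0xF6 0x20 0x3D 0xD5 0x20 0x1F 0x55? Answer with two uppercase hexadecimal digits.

XOR the bytes together:
  start with 0xF6
  0xF6 ⊕ 0x20 = 0xD6
  0xD6 ⊕ 0x3D = 0xEB
  0xEB ⊕ 0xD5 = 0x3E
  0x3E ⊕ 0x20 = 0x1E
  0x1E ⊕ 0x1F = 0x01
  0x01 ⊕ 0x55 = 0x54

54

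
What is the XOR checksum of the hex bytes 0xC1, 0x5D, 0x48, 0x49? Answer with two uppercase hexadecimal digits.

XOR the bytes together:
  start with 0xC1
  0xC1 ⊕ 0x5D = 0x9C
  0x9C ⊕ 0x48 = 0xD4
  0xD4 ⊕ 0x49 = 0x9D

9D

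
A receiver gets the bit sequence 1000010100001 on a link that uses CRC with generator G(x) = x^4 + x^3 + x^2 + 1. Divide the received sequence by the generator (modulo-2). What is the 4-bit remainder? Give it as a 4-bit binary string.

Modulo-2 division of 1000010100001 by 11101:
  pos 0: 10000 XOR 11101 = 01101
  pos 1: 11011 XOR 11101 = 00110
  pos 3: 11001 XOR 11101 = 00100
  pos 5: 10000 XOR 11101 = 01101
  pos 6: 11010 XOR 11101 = 00111
  pos 8: 11101 XOR 11101 = 00000
Remainder = 0000 (zero — the frame passes the CRC check).

0000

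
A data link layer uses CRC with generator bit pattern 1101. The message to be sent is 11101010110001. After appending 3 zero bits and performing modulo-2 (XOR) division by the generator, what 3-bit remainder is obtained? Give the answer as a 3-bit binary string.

111

Append 3 zeros: 11101010110001000. Divide by 1101 (XOR where the leading bit is 1):
  pos 0: 1110 XOR 1101 = 0011
  pos 2: 1110 XOR 1101 = 0011
  pos 4: 1110 XOR 1101 = 0011
  pos 6: 1111 XOR 1101 = 0010
  pos 8: 1000 XOR 1101 = 0101
  pos 9: 1010 XOR 1101 = 0111
  pos 10: 1111 XOR 1101 = 0010
  pos 12: 1000 XOR 1101 = 0101
  pos 13: 1010 XOR 1101 = 0111
Remainder (last 3 bits) = 111. This is the CRC / FCS.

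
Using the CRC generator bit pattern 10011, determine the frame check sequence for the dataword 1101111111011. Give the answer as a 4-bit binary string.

1001

Append 4 zeros: 11011111110110000. Divide by 10011 (XOR where the leading bit is 1):
  pos 0: 11011 XOR 10011 = 01000
  pos 1: 10001 XOR 10011 = 00010
  pos 4: 10111 XOR 10011 = 00100
  pos 6: 10010 XOR 10011 = 00001
  pos 10: 11100 XOR 10011 = 01111
  pos 11: 11110 XOR 10011 = 01101
  pos 12: 11010 XOR 10011 = 01001
Remainder (last 4 bits) = 1001. This is the CRC / FCS.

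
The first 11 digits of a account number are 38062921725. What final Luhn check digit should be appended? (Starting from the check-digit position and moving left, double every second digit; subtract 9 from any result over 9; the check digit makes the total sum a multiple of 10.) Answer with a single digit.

4

Partial digits right→left: 5 2 7 1 2 9 2 6 0 8 3
Double every second digit counting from the check-digit position (so the 1st, 3rd, 5th, ... of the partial from the right).
  doubled (with −9 where >9): 1 5 4 4 0 6 → sum 20
  kept as-is: 2 1 9 6 8 → sum 26
Total = 20 + 26 = 46.
Check digit = (10 − (46 mod 10)) mod 10 = 4.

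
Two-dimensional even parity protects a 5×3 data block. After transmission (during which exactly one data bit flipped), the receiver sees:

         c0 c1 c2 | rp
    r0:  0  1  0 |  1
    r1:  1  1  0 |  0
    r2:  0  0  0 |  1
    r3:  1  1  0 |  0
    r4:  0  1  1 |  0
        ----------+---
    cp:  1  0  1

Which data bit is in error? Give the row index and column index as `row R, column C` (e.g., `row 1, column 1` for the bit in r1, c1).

Recompute each row's even parity and compare to rp:
  r0: data parity 1, sent rp 1 → ok
  r1: data parity 0, sent rp 0 → ok
  r2: data parity 0, sent rp 1 → mismatch
  r3: data parity 0, sent rp 0 → ok
  r4: data parity 0, sent rp 0 → ok
Recompute each column's even parity and compare to cp:
  c0: data parity 0, sent cp 1 → mismatch
  c1: data parity 0, sent cp 0 → ok
  c2: data parity 1, sent cp 1 → ok
Exactly one row (r2) and one column (c0) fail → the flipped bit is at their intersection.

row 2, column 0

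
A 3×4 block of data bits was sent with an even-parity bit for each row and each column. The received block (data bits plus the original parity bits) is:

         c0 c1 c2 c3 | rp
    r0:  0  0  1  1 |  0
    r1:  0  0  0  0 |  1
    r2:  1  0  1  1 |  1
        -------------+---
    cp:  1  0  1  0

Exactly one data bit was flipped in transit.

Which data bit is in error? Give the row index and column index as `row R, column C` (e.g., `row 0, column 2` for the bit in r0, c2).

row 1, column 2

Recompute each row's even parity and compare to rp:
  r0: data parity 0, sent rp 0 → ok
  r1: data parity 0, sent rp 1 → mismatch
  r2: data parity 1, sent rp 1 → ok
Recompute each column's even parity and compare to cp:
  c0: data parity 1, sent cp 1 → ok
  c1: data parity 0, sent cp 0 → ok
  c2: data parity 0, sent cp 1 → mismatch
  c3: data parity 0, sent cp 0 → ok
Exactly one row (r1) and one column (c2) fail → the flipped bit is at their intersection.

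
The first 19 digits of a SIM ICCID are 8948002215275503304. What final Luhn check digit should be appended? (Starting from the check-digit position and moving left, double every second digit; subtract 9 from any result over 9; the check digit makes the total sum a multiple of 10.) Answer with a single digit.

1

Partial digits right→left: 4 0 3 3 0 5 5 7 2 5 1 2 2 0 0 8 4 9 8
Double every second digit counting from the check-digit position (so the 1st, 3rd, 5th, ... of the partial from the right).
  doubled (with −9 where >9): 8 6 0 1 4 2 4 0 8 7 → sum 40
  kept as-is: 0 3 5 7 5 2 0 8 9 → sum 39
Total = 40 + 39 = 79.
Check digit = (10 − (79 mod 10)) mod 10 = 1.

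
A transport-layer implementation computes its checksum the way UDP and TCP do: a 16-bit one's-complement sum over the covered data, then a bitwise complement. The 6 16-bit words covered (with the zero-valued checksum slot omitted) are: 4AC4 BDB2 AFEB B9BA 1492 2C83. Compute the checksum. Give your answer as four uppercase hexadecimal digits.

One's-complement addition (fold any carry out of bit 15 back into bit 0):
  0x4AC4 + 0xBDB2 = 0x10876 → wrap carry → 0x0877
  0x0877 + 0xAFEB = 0x0B862
  0xB862 + 0xB9BA = 0x1721C → wrap carry → 0x721D
  0x721D + 0x1492 = 0x086AF
  0x86AF + 0x2C83 = 0x0B332
One's-complement sum = 0xB332.
Checksum = ~0xB332 & 0xFFFF = 0x4CCD.

4CCD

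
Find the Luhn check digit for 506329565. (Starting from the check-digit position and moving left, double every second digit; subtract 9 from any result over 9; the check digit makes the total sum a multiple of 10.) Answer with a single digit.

Partial digits right→left: 5 6 5 9 2 3 6 0 5
Double every second digit counting from the check-digit position (so the 1st, 3rd, 5th, ... of the partial from the right).
  doubled (with −9 where >9): 1 1 4 3 1 → sum 10
  kept as-is: 6 9 3 0 → sum 18
Total = 10 + 18 = 28.
Check digit = (10 − (28 mod 10)) mod 10 = 2.

2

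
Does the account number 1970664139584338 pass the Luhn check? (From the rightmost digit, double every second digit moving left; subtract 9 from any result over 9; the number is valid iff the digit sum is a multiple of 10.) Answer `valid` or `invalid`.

invalid

From the right, keep odd positions and double even positions (subtract 9 from any doubled value over 9):
  doubled (positions 2,4,...): 6 8 1 6 8 3 5 2 → sum 39
  kept (positions 1,3,...): 8 3 8 9 1 6 0 9 → sum 44
Total = 83.
83 mod 10 = 3, so the number is invalid.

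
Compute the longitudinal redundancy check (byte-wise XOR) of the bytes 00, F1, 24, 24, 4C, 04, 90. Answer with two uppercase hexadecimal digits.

XOR the bytes together:
  start with 0x00
  0x00 ⊕ 0xF1 = 0xF1
  0xF1 ⊕ 0x24 = 0xD5
  0xD5 ⊕ 0x24 = 0xF1
  0xF1 ⊕ 0x4C = 0xBD
  0xBD ⊕ 0x04 = 0xB9
  0xB9 ⊕ 0x90 = 0x29

29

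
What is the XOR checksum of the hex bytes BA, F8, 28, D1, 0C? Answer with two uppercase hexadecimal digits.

B7

XOR the bytes together:
  start with 0xBA
  0xBA ⊕ 0xF8 = 0x42
  0x42 ⊕ 0x28 = 0x6A
  0x6A ⊕ 0xD1 = 0xBB
  0xBB ⊕ 0x0C = 0xB7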